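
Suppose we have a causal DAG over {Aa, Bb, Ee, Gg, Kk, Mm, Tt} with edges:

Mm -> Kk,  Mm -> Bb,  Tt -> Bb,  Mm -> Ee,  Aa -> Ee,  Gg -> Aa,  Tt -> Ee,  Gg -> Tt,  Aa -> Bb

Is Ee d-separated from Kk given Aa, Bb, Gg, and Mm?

Yes

We examine all 5 paths between Ee and Kk:
Path 1: Ee ← Tt ← Gg → Aa → Bb ← Mm → Kk
  Gg is a fork here and Gg is conditioned on, so the path is blocked at Gg.
Path 2: Ee ← Tt → Bb ← Mm → Kk
  Mm is a fork here and Mm is conditioned on, so the path is blocked at Mm.
Path 3: Ee ← Aa ← Gg → Tt → Bb ← Mm → Kk
  Aa is a chain here and Aa is conditioned on, so the path is blocked at Aa.
Path 4: Ee ← Aa → Bb ← Mm → Kk
  Aa is a fork here and Aa is conditioned on, so the path is blocked at Aa.
Path 5: Ee ← Mm → Kk
  Mm is a fork here and Mm is conditioned on, so the path is blocked at Mm.
Every path is blocked, so Ee and Kk are d-separated given {Aa, Bb, Gg, Mm}.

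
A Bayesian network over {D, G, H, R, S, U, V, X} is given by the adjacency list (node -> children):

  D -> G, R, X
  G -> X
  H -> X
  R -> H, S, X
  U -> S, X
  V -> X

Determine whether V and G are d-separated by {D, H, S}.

5 paths connect V and G; each must be blocked for d-separation to hold:
  1. V → X ← U → S ← R ← D → G — X:collider[blocks]; U:fork[open]; S:collider[open]; R:chain[open]; D:fork[blocks] ⇒ blocked
  2. V → X ← D → G — X:collider[blocks]; D:fork[blocks] ⇒ blocked
  3. V → X ← G — X:collider[blocks] ⇒ blocked
  4. V → X ← R ← D → G — X:collider[blocks]; R:chain[open]; D:fork[blocks] ⇒ blocked
  5. V → X ← H ← R ← D → G — X:collider[blocks]; H:chain[blocks]; R:chain[open]; D:fork[blocks] ⇒ blocked
Every path is blocked, so V and G are d-separated given {D, H, S}.

Yes — V and G are d-separated given {D, H, S}.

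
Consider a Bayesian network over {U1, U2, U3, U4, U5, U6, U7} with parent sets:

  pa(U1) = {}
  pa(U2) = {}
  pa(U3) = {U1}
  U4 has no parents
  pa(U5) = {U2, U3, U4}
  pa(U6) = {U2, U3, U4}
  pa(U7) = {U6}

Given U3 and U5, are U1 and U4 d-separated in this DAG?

4 paths connect U1 and U4; each must be blocked for d-separation to hold:
  1. U1 → U3 → U5 ← U2 → U6 ← U4 — U3:chain[blocks]; U5:collider[open]; U2:fork[open]; U6:collider[blocks] ⇒ blocked
  2. U1 → U3 → U5 ← U4 — U3:chain[blocks]; U5:collider[open] ⇒ blocked
  3. U1 → U3 → U6 ← U2 → U5 ← U4 — U3:chain[blocks]; U6:collider[blocks]; U2:fork[open]; U5:collider[open] ⇒ blocked
  4. U1 → U3 → U6 ← U4 — U3:chain[blocks]; U6:collider[blocks] ⇒ blocked
Every path is blocked, so U1 and U4 are d-separated given {U3, U5}.

Yes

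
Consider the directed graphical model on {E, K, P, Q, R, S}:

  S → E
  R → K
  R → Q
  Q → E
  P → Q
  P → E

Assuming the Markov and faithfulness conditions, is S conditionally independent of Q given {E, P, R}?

Enumerating the 2 paths from S to Q and testing each for blocking by {E, P, R}:
  1. S → E ← P → Q — E:collider[open]; P:fork[blocks] ⇒ blocked
  2. S → E ← Q — E:collider[open] ⇒ active
At least one path is unblocked, so d-separation fails.

No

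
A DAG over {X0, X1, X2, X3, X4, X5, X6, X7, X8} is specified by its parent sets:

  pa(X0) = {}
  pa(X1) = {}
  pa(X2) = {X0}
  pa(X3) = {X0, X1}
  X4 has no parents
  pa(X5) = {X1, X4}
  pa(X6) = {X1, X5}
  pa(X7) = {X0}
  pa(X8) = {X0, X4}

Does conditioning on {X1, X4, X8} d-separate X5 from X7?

Yes

We examine all 3 paths between X5 and X7:
Path 1: X5 ← X1 → X3 ← X0 → X7
  X1 is a fork here and X1 is conditioned on, so the path is blocked at X1.
Path 2: X5 → X6 ← X1 → X3 ← X0 → X7
  X6 is a collider here and neither X6 nor any of its descendants is conditioned on, so the collider stays closed — the path is blocked at X6.
Path 3: X5 ← X4 → X8 ← X0 → X7
  X4 is a fork here and X4 is conditioned on, so the path is blocked at X4.
Every path is blocked, so X5 and X7 are d-separated given {X1, X4, X8}.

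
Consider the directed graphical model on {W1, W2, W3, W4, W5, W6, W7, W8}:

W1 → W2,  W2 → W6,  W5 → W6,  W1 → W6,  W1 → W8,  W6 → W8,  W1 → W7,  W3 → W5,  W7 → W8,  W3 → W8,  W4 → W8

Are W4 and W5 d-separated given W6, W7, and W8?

There are 6 undirected paths between W4 and W5; checking each against the conditioning set {W6, W7, W8}:
  1. W4 → W8 ← W6 ← W5 — W8:collider[open]; W6:chain[blocks] ⇒ blocked
  2. W4 → W8 ← W1 → W6 ← W5 — W8:collider[open]; W1:fork[open]; W6:collider[open] ⇒ active
  3. W4 → W8 ← W1 → W2 → W6 ← W5 — W8:collider[open]; W1:fork[open]; W2:chain[open]; W6:collider[open] ⇒ active
  4. W4 → W8 ← W7 ← W1 → W6 ← W5 — W8:collider[open]; W7:chain[blocks]; W1:fork[open]; W6:collider[open] ⇒ blocked
  5. W4 → W8 ← W7 ← W1 → W2 → W6 ← W5 — W8:collider[open]; W7:chain[blocks]; W1:fork[open]; W2:chain[open]; W6:collider[open] ⇒ blocked
  6. W4 → W8 ← W3 → W5 — W8:collider[open]; W3:fork[open] ⇒ active
Since the path W4 → W8 ← W1 → W6 ← W5 is active, W4 and W5 are not d-separated given {W6, W7, W8}.

No — W4 and W5 are not d-separated given {W6, W7, W8}.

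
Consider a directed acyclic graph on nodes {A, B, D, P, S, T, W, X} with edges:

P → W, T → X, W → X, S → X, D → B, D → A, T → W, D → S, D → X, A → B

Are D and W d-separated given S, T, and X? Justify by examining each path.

No

Enumerating the 4 paths from D to W and testing each for blocking by {S, T, X}:
  1. D → X ← T → W — X:collider[open]; T:fork[blocks] ⇒ blocked
  2. D → X ← W — X:collider[open] ⇒ active
  3. D → S → X ← T → W — S:chain[blocks]; X:collider[open]; T:fork[blocks] ⇒ blocked
  4. D → S → X ← W — S:chain[blocks]; X:collider[open] ⇒ blocked
Since the path D → X ← W is active, D and W are not d-separated given {S, T, X}.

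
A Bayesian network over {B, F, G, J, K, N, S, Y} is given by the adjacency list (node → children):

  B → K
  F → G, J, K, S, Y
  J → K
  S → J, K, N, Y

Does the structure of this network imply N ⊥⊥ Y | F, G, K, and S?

Yes

Enumerating the 6 paths from N to Y and testing each for blocking by {F, G, K, S}:
Path 1: N ← S → K ← J ← F → Y
  S is a fork here and S is conditioned on, so the path is blocked at S.
Path 2: N ← S → K ← F → Y
  S is a fork here and S is conditioned on, so the path is blocked at S.
Path 3: N ← S → J → K ← F → Y
  S is a fork here and S is conditioned on, so the path is blocked at S.
Path 4: N ← S → J ← F → Y
  S is a fork here and S is conditioned on, so the path is blocked at S.
Path 5: N ← S ← F → Y
  S is a chain here and S is conditioned on, so the path is blocked at S.
Path 6: N ← S → Y
  S is a fork here and S is conditioned on, so the path is blocked at S.
Every path is blocked, so N and Y are d-separated given {F, G, K, S}.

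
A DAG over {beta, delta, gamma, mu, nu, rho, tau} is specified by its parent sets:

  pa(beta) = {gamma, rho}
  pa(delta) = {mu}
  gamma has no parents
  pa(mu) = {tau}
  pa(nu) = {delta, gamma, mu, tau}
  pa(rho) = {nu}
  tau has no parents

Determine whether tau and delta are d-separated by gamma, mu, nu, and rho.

There are 4 undirected paths between tau and delta; checking each against the conditioning set {gamma, mu, nu, rho}:
Path 1: tau → mu → delta
  mu is a chain here and mu is conditioned on, so the path is blocked at mu.
Path 2: tau → mu → nu ← delta
  mu is a chain here and mu is conditioned on, so the path is blocked at mu.
Path 3: tau → nu ← mu → delta
  mu is a fork here and mu is conditioned on, so the path is blocked at mu.
Path 4: tau → nu ← delta
  nu is a collider and nu is conditioned on, which opens it — no node blocks this path, so it is active.
Since the path tau → nu ← delta is active, tau and delta are not d-separated given {gamma, mu, nu, rho}.

No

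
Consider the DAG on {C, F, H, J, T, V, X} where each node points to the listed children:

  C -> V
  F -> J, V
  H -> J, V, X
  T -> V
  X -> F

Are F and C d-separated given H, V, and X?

Enumerating the 3 paths from F to C and testing each for blocking by {H, V, X}:
  1. F ← X ← H → V ← C — X:chain[blocks]; H:fork[blocks]; V:collider[open] ⇒ blocked
  2. F → V ← C — V:collider[open] ⇒ active
  3. F → J ← H → V ← C — J:collider[blocks]; H:fork[blocks]; V:collider[open] ⇒ blocked
Since the path F → V ← C is active, F and C are not d-separated given {H, V, X}.

No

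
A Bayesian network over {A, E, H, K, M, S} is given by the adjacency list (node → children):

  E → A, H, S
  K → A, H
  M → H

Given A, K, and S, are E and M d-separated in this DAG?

Yes

Enumerating the 2 paths from E to M and testing each for blocking by {A, K, S}:
  1. E → H ← M — H:collider[blocks] ⇒ blocked
  2. E → A ← K → H ← M — A:collider[open]; K:fork[blocks]; H:collider[blocks] ⇒ blocked
Since every path is blocked, d-separation holds.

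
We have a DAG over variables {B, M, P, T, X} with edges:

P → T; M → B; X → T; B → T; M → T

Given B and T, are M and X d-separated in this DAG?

There are 2 undirected paths between M and X; checking each against the conditioning set {B, T}:
Path 1: M → B → T ← X
  B is a chain here and B is conditioned on, so the path is blocked at B.
Path 2: M → T ← X
  T is a collider and T is conditioned on, which opens it — no node blocks this path, so it is active.
Because an active path exists, M and X are not d-separated.

No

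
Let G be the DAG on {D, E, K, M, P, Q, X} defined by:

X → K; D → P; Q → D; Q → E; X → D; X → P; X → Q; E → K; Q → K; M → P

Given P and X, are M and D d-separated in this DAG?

5 paths connect M and D; each must be blocked for d-separation to hold:
Path 1: M → P ← D
  P is a collider and P is conditioned on, which opens it — no node blocks this path, so it is active.
Path 2: M → P ← X → D
  X is a fork here and X is conditioned on, so the path is blocked at X.
Path 3: M → P ← X → Q → D
  X is a fork here and X is conditioned on, so the path is blocked at X.
Path 4: M → P ← X → K ← Q → D
  X is a fork here and X is conditioned on, so the path is blocked at X.
Path 5: M → P ← X → K ← E ← Q → D
  X is a fork here and X is conditioned on, so the path is blocked at X.
Because an active path exists, M and D are not d-separated.

No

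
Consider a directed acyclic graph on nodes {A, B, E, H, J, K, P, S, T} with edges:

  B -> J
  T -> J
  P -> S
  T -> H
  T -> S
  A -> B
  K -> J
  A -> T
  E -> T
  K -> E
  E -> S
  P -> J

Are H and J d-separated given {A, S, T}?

Enumerating the 6 paths from H to J and testing each for blocking by {A, S, T}:
  1. H ← T ← E ← K → J — T:chain[blocks]; E:chain[open]; K:fork[open] ⇒ blocked
  2. H ← T ← E → S ← P → J — T:chain[blocks]; E:fork[open]; S:collider[open]; P:fork[open] ⇒ blocked
  3. H ← T → S ← P → J — T:fork[blocks]; S:collider[open]; P:fork[open] ⇒ blocked
  4. H ← T → S ← E ← K → J — T:fork[blocks]; S:collider[open]; E:chain[open]; K:fork[open] ⇒ blocked
  5. H ← T → J — T:fork[blocks] ⇒ blocked
  6. H ← T ← A → B → J — T:chain[blocks]; A:fork[blocks]; B:chain[open] ⇒ blocked
All paths are blocked; H ⊥ J | {A, S, T} holds.

Yes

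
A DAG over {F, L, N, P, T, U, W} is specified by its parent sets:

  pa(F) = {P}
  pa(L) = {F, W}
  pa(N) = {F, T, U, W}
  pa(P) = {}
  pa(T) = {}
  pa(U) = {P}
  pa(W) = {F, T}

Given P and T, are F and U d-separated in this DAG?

Yes

6 paths connect F and U; each must be blocked for d-separation to hold:
  1. F → N ← U — N:collider[blocks] ⇒ blocked
  2. F ← P → U — P:fork[blocks] ⇒ blocked
  3. F → L ← W → N ← U — L:collider[blocks]; W:fork[open]; N:collider[blocks] ⇒ blocked
  4. F → L ← W ← T → N ← U — L:collider[blocks]; W:chain[open]; T:fork[blocks]; N:collider[blocks] ⇒ blocked
  5. F → W → N ← U — W:chain[open]; N:collider[blocks] ⇒ blocked
  6. F → W ← T → N ← U — W:collider[blocks]; T:fork[blocks]; N:collider[blocks] ⇒ blocked
All paths are blocked; F ⊥ U | {P, T} holds.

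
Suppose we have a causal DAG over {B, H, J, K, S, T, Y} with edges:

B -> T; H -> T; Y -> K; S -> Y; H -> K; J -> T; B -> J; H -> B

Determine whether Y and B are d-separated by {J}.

There are 3 undirected paths between Y and B; checking each against the conditioning set {J}:
Path 1: Y → K ← H → T ← J ← B
  K is a collider here and neither K nor any of its descendants is conditioned on, so the collider stays closed — the path is blocked at K.
Path 2: Y → K ← H → T ← B
  K is a collider here and neither K nor any of its descendants is conditioned on, so the collider stays closed — the path is blocked at K.
Path 3: Y → K ← H → B
  K is a collider here and neither K nor any of its descendants is conditioned on, so the collider stays closed — the path is blocked at K.
Since every path is blocked, d-separation holds.

Yes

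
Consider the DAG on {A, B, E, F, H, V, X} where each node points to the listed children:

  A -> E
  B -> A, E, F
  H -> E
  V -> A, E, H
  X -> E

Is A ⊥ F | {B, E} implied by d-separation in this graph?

There are 4 undirected paths between A and F; checking each against the conditioning set {B, E}:
Path 1: A → E ← B → F
  B is a fork here and B is conditioned on, so the path is blocked at B.
Path 2: A ← B → F
  B is a fork here and B is conditioned on, so the path is blocked at B.
Path 3: A ← V → E ← B → F
  B is a fork here and B is conditioned on, so the path is blocked at B.
Path 4: A ← V → H → E ← B → F
  B is a fork here and B is conditioned on, so the path is blocked at B.
All paths are blocked; A ⊥ F | {B, E} holds.

Yes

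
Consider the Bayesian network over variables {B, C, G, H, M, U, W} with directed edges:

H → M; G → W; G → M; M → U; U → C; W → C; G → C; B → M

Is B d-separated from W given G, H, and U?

Yes

There are 4 undirected paths between B and W; checking each against the conditioning set {G, H, U}:
Path 1: B → M → U → C ← W
  U is a chain here and U is conditioned on, so the path is blocked at U.
Path 2: B → M → U → C ← G → W
  U is a chain here and U is conditioned on, so the path is blocked at U.
Path 3: B → M ← G → W
  G is a fork here and G is conditioned on, so the path is blocked at G.
Path 4: B → M ← G → C ← W
  G is a fork here and G is conditioned on, so the path is blocked at G.
Every path is blocked, so B and W are d-separated given {G, H, U}.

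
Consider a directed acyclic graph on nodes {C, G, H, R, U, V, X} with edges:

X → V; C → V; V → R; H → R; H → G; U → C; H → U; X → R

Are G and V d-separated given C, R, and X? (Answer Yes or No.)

3 paths connect G and V; each must be blocked for d-separation to hold:
Path 1: G ← H → U → C → V
  C is a chain here and C is conditioned on, so the path is blocked at C.
Path 2: G ← H → R ← V
  H is a fork and H is not conditioned on; R is a collider and R is conditioned on, which opens it — no node blocks this path, so it is active.
Path 3: G ← H → R ← X → V
  X is a fork here and X is conditioned on, so the path is blocked at X.
Since the path G ← H → R ← V is active, G and V are not d-separated given {C, R, X}.

No — G and V are not d-separated given {C, R, X}.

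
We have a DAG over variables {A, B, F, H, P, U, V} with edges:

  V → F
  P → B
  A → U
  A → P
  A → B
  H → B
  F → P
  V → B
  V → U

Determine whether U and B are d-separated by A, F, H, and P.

There are 6 undirected paths between U and B; checking each against the conditioning set {A, F, H, P}:
Path 1: U ← A → P → B
  A is a fork here and A is conditioned on, so the path is blocked at A.
Path 2: U ← A → P ← F ← V → B
  A is a fork here and A is conditioned on, so the path is blocked at A.
Path 3: U ← A → B
  A is a fork here and A is conditioned on, so the path is blocked at A.
Path 4: U ← V → B
  V is a fork and V is not conditioned on — no node blocks this path, so it is active.
Path 5: U ← V → F → P → B
  F is a chain here and F is conditioned on, so the path is blocked at F.
Path 6: U ← V → F → P ← A → B
  F is a chain here and F is conditioned on, so the path is blocked at F.
Because an active path exists, U and B are not d-separated.

No — U and B are not d-separated given {A, F, H, P}.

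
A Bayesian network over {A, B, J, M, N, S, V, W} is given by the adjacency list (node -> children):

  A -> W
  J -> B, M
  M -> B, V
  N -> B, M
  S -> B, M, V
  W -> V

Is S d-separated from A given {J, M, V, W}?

Yes

Enumerating the 5 paths from S to A and testing each for blocking by {J, M, V, W}:
Path 1: S → B ← M → V ← W ← A
  B is a collider here and neither B nor any of its descendants is conditioned on, so the collider stays closed — the path is blocked at B.
Path 2: S → B ← N → M → V ← W ← A
  B is a collider here and neither B nor any of its descendants is conditioned on, so the collider stays closed — the path is blocked at B.
Path 3: S → B ← J → M → V ← W ← A
  B is a collider here and neither B nor any of its descendants is conditioned on, so the collider stays closed — the path is blocked at B.
Path 4: S → M → V ← W ← A
  M is a chain here and M is conditioned on, so the path is blocked at M.
Path 5: S → V ← W ← A
  W is a chain here and W is conditioned on, so the path is blocked at W.
Every path is blocked, so S and A are d-separated given {J, M, V, W}.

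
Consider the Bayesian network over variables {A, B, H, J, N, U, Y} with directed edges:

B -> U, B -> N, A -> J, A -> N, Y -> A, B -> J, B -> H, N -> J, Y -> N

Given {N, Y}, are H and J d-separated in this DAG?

There are 4 undirected paths between H and J; checking each against the conditioning set {N, Y}:
Path 1: H ← B → N ← A → J
  B is a fork and B is not conditioned on; N is a collider and N is conditioned on, which opens it; A is a fork and A is not conditioned on — no node blocks this path, so it is active.
Path 2: H ← B → N ← Y → A → J
  Y is a fork here and Y is conditioned on, so the path is blocked at Y.
Path 3: H ← B → N → J
  N is a chain here and N is conditioned on, so the path is blocked at N.
Path 4: H ← B → J
  B is a fork and B is not conditioned on — no node blocks this path, so it is active.
Because an active path exists, H and J are not d-separated.

No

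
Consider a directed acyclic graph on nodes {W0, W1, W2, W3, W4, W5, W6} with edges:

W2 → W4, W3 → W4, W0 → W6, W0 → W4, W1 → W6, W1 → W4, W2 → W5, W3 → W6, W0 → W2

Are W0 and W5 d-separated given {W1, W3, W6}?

No — W0 and W5 are not d-separated given {W1, W3, W6}.

4 paths connect W0 and W5; each must be blocked for d-separation to hold:
Path 1: W0 → W2 → W5
  W2 is a chain and W2 is not conditioned on — no node blocks this path, so it is active.
Path 2: W0 → W6 ← W3 → W4 ← W2 → W5
  W3 is a fork here and W3 is conditioned on, so the path is blocked at W3.
Path 3: W0 → W6 ← W1 → W4 ← W2 → W5
  W1 is a fork here and W1 is conditioned on, so the path is blocked at W1.
Path 4: W0 → W4 ← W2 → W5
  W4 is a collider here and neither W4 nor any of its descendants is conditioned on, so the collider stays closed — the path is blocked at W4.
At least one path is unblocked, so d-separation fails.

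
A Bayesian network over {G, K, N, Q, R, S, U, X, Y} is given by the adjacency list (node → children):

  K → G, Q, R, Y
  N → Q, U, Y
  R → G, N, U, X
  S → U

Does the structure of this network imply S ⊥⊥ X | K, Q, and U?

We examine all 6 paths between S and X:
Path 1: S → U ← N → Q ← K → G ← R → X
  K is a fork here and K is conditioned on, so the path is blocked at K.
Path 2: S → U ← N → Q ← K → R → X
  K is a fork here and K is conditioned on, so the path is blocked at K.
Path 3: S → U ← N → Y ← K → G ← R → X
  Y is a collider here and neither Y nor any of its descendants is conditioned on, so the collider stays closed — the path is blocked at Y.
Path 4: S → U ← N → Y ← K → R → X
  Y is a collider here and neither Y nor any of its descendants is conditioned on, so the collider stays closed — the path is blocked at Y.
Path 5: S → U ← N ← R → X
  U is a collider and U is conditioned on, which opens it; N is a chain and N is not conditioned on; R is a fork and R is not conditioned on — no node blocks this path, so it is active.
Path 6: S → U ← R → X
  U is a collider and U is conditioned on, which opens it; R is a fork and R is not conditioned on — no node blocks this path, so it is active.
Because an active path exists, S and X are not d-separated.

No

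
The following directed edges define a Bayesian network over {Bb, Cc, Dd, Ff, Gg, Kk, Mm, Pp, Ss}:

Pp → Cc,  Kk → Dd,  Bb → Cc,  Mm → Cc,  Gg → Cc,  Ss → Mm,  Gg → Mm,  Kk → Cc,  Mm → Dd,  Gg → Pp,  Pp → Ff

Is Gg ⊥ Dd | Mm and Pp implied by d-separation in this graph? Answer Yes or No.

Yes

Enumerating the 6 paths from Gg to Dd and testing each for blocking by {Mm, Pp}:
Path 1: Gg → Pp → Cc ← Mm → Dd
  Pp is a chain here and Pp is conditioned on, so the path is blocked at Pp.
Path 2: Gg → Pp → Cc ← Kk → Dd
  Pp is a chain here and Pp is conditioned on, so the path is blocked at Pp.
Path 3: Gg → Mm → Dd
  Mm is a chain here and Mm is conditioned on, so the path is blocked at Mm.
Path 4: Gg → Mm → Cc ← Kk → Dd
  Mm is a chain here and Mm is conditioned on, so the path is blocked at Mm.
Path 5: Gg → Cc ← Mm → Dd
  Cc is a collider here and neither Cc nor any of its descendants is conditioned on, so the collider stays closed — the path is blocked at Cc.
Path 6: Gg → Cc ← Kk → Dd
  Cc is a collider here and neither Cc nor any of its descendants is conditioned on, so the collider stays closed — the path is blocked at Cc.
Since every path is blocked, d-separation holds.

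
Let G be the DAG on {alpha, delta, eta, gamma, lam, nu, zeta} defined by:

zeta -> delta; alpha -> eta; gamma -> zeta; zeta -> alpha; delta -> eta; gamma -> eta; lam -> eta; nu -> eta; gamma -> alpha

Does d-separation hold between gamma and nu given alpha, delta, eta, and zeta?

We examine all 5 paths between gamma and nu:
Path 1: gamma → alpha ← zeta → delta → eta ← nu
  zeta is a fork here and zeta is conditioned on, so the path is blocked at zeta.
Path 2: gamma → alpha → eta ← nu
  alpha is a chain here and alpha is conditioned on, so the path is blocked at alpha.
Path 3: gamma → zeta → alpha → eta ← nu
  zeta is a chain here and zeta is conditioned on, so the path is blocked at zeta.
Path 4: gamma → zeta → delta → eta ← nu
  zeta is a chain here and zeta is conditioned on, so the path is blocked at zeta.
Path 5: gamma → eta ← nu
  eta is a collider and eta is conditioned on, which opens it — no node blocks this path, so it is active.
Because an active path exists, gamma and nu are not d-separated.

No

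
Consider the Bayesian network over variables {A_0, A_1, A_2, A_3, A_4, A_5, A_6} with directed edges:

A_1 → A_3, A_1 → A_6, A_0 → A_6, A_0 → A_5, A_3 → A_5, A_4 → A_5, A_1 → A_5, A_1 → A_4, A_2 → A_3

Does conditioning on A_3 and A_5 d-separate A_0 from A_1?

There are 4 undirected paths between A_0 and A_1; checking each against the conditioning set {A_3, A_5}:
Path 1: A_0 → A_6 ← A_1
  A_6 is a collider here and neither A_6 nor any of its descendants is conditioned on, so the collider stays closed — the path is blocked at A_6.
Path 2: A_0 → A_5 ← A_1
  A_5 is a collider and A_5 is conditioned on, which opens it — no node blocks this path, so it is active.
Path 3: A_0 → A_5 ← A_4 ← A_1
  A_5 is a collider and A_5 is conditioned on, which opens it; A_4 is a chain and A_4 is not conditioned on — no node blocks this path, so it is active.
Path 4: A_0 → A_5 ← A_3 ← A_1
  A_3 is a chain here and A_3 is conditioned on, so the path is blocked at A_3.
Because an active path exists, A_0 and A_1 are not d-separated.

No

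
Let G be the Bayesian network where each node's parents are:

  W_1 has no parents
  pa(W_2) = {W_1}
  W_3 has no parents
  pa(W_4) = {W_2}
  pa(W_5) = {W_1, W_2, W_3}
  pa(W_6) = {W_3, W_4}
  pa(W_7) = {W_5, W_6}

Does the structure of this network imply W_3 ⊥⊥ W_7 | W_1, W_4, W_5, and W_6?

Yes

6 paths connect W_3 and W_7; each must be blocked for d-separation to hold:
  1. W_3 → W_6 → W_7 — W_6:chain[blocks] ⇒ blocked
  2. W_3 → W_6 ← W_4 ← W_2 → W_5 → W_7 — W_6:collider[open]; W_4:chain[blocks]; W_2:fork[open]; W_5:chain[blocks] ⇒ blocked
  3. W_3 → W_6 ← W_4 ← W_2 ← W_1 → W_5 → W_7 — W_6:collider[open]; W_4:chain[blocks]; W_2:chain[open]; W_1:fork[blocks]; W_5:chain[blocks] ⇒ blocked
  4. W_3 → W_5 → W_7 — W_5:chain[blocks] ⇒ blocked
  5. W_3 → W_5 ← W_2 → W_4 → W_6 → W_7 — W_5:collider[open]; W_2:fork[open]; W_4:chain[blocks]; W_6:chain[blocks] ⇒ blocked
  6. W_3 → W_5 ← W_1 → W_2 → W_4 → W_6 → W_7 — W_5:collider[open]; W_1:fork[blocks]; W_2:chain[open]; W_4:chain[blocks]; W_6:chain[blocks] ⇒ blocked
Every path is blocked, so W_3 and W_7 are d-separated given {W_1, W_4, W_5, W_6}.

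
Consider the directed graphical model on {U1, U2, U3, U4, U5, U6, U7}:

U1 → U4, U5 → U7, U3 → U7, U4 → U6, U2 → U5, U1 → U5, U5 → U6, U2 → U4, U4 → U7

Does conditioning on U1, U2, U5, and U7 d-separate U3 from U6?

No — U3 and U6 are not d-separated given {U1, U2, U5, U7}.

Enumerating the 6 paths from U3 to U6 and testing each for blocking by {U1, U2, U5, U7}:
  1. U3 → U7 ← U4 → U6 — U7:collider[open]; U4:fork[open] ⇒ active
  2. U3 → U7 ← U4 ← U1 → U5 → U6 — U7:collider[open]; U4:chain[open]; U1:fork[blocks]; U5:chain[blocks] ⇒ blocked
  3. U3 → U7 ← U4 ← U2 → U5 → U6 — U7:collider[open]; U4:chain[open]; U2:fork[blocks]; U5:chain[blocks] ⇒ blocked
  4. U3 → U7 ← U5 → U6 — U7:collider[open]; U5:fork[blocks] ⇒ blocked
  5. U3 → U7 ← U5 ← U1 → U4 → U6 — U7:collider[open]; U5:chain[blocks]; U1:fork[blocks]; U4:chain[open] ⇒ blocked
  6. U3 → U7 ← U5 ← U2 → U4 → U6 — U7:collider[open]; U5:chain[blocks]; U2:fork[blocks]; U4:chain[open] ⇒ blocked
Since the path U3 → U7 ← U4 → U6 is active, U3 and U6 are not d-separated given {U1, U2, U5, U7}.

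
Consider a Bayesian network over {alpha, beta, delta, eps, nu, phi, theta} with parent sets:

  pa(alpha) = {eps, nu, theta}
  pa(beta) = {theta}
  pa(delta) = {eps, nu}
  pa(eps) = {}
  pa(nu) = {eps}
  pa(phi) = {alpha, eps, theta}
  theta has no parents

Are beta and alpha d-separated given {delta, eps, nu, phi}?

There are 5 undirected paths between beta and alpha; checking each against the conditioning set {delta, eps, nu, phi}:
Path 1: beta ← theta → alpha
  theta is a fork and theta is not conditioned on — no node blocks this path, so it is active.
Path 2: beta ← theta → phi ← alpha
  theta is a fork and theta is not conditioned on; phi is a collider and phi is conditioned on, which opens it — no node blocks this path, so it is active.
Path 3: beta ← theta → phi ← eps → nu → alpha
  eps is a fork here and eps is conditioned on, so the path is blocked at eps.
Path 4: beta ← theta → phi ← eps → alpha
  eps is a fork here and eps is conditioned on, so the path is blocked at eps.
Path 5: beta ← theta → phi ← eps → delta ← nu → alpha
  eps is a fork here and eps is conditioned on, so the path is blocked at eps.
Because an active path exists, beta and alpha are not d-separated.

No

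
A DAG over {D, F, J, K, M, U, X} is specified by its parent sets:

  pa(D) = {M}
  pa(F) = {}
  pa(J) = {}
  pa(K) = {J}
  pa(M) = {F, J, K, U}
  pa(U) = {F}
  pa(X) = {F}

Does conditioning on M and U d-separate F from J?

Enumerating the 4 paths from F to J and testing each for blocking by {M, U}:
  1. F → U → M ← K ← J — U:chain[blocks]; M:collider[open]; K:chain[open] ⇒ blocked
  2. F → U → M ← J — U:chain[blocks]; M:collider[open] ⇒ blocked
  3. F → M ← K ← J — M:collider[open]; K:chain[open] ⇒ active
  4. F → M ← J — M:collider[open] ⇒ active
Since the path F → M ← K ← J is active, F and J are not d-separated given {M, U}.

No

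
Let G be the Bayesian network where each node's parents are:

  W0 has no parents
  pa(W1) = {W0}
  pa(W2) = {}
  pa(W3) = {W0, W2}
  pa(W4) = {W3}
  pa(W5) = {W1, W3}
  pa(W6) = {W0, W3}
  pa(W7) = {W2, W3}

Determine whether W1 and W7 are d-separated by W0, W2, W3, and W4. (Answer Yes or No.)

We examine all 6 paths between W1 and W7:
  1. W1 ← W0 → W6 ← W3 → W7 — W0:fork[blocks]; W6:collider[blocks]; W3:fork[blocks] ⇒ blocked
  2. W1 ← W0 → W6 ← W3 ← W2 → W7 — W0:fork[blocks]; W6:collider[blocks]; W3:chain[blocks]; W2:fork[blocks] ⇒ blocked
  3. W1 ← W0 → W3 → W7 — W0:fork[blocks]; W3:chain[blocks] ⇒ blocked
  4. W1 ← W0 → W3 ← W2 → W7 — W0:fork[blocks]; W3:collider[open]; W2:fork[blocks] ⇒ blocked
  5. W1 → W5 ← W3 → W7 — W5:collider[blocks]; W3:fork[blocks] ⇒ blocked
  6. W1 → W5 ← W3 ← W2 → W7 — W5:collider[blocks]; W3:chain[blocks]; W2:fork[blocks] ⇒ blocked
Since every path is blocked, d-separation holds.

Yes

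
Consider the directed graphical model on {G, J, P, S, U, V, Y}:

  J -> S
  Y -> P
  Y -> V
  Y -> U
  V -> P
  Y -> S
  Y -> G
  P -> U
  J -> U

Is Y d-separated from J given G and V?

4 paths connect Y and J; each must be blocked for d-separation to hold:
  1. Y → V → P → U ← J — V:chain[blocks]; P:chain[open]; U:collider[blocks] ⇒ blocked
  2. Y → P → U ← J — P:chain[open]; U:collider[blocks] ⇒ blocked
  3. Y → U ← J — U:collider[blocks] ⇒ blocked
  4. Y → S ← J — S:collider[blocks] ⇒ blocked
All paths are blocked; Y ⊥ J | {G, V} holds.

Yes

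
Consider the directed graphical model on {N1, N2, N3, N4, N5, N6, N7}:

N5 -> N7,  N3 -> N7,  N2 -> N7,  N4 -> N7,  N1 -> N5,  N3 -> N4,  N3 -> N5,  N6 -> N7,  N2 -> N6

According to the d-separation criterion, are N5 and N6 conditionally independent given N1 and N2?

Yes

There are 6 undirected paths between N5 and N6; checking each against the conditioning set {N1, N2}:
  1. N5 ← N3 → N7 ← N6 — N3:fork[open]; N7:collider[blocks] ⇒ blocked
  2. N5 ← N3 → N7 ← N2 → N6 — N3:fork[open]; N7:collider[blocks]; N2:fork[blocks] ⇒ blocked
  3. N5 ← N3 → N4 → N7 ← N6 — N3:fork[open]; N4:chain[open]; N7:collider[blocks] ⇒ blocked
  4. N5 ← N3 → N4 → N7 ← N2 → N6 — N3:fork[open]; N4:chain[open]; N7:collider[blocks]; N2:fork[blocks] ⇒ blocked
  5. N5 → N7 ← N6 — N7:collider[blocks] ⇒ blocked
  6. N5 → N7 ← N2 → N6 — N7:collider[blocks]; N2:fork[blocks] ⇒ blocked
Since every path is blocked, d-separation holds.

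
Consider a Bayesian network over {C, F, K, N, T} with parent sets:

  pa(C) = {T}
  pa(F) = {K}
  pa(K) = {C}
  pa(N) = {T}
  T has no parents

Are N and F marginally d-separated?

No

There is one path between N and F:
  1. N ← T → C → K → F — T:fork[open]; C:chain[open]; K:chain[open] ⇒ active
Because an active path exists, N and F are not d-separated.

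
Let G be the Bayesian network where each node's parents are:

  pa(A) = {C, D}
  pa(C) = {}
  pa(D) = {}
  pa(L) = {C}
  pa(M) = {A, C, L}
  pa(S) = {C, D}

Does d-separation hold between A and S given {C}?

4 paths connect A and S; each must be blocked for d-separation to hold:
Path 1: A ← D → S
  D is a fork and D is not conditioned on — no node blocks this path, so it is active.
Path 2: A → M ← L ← C → S
  M is a collider here and neither M nor any of its descendants is conditioned on, so the collider stays closed — the path is blocked at M.
Path 3: A → M ← C → S
  M is a collider here and neither M nor any of its descendants is conditioned on, so the collider stays closed — the path is blocked at M.
Path 4: A ← C → S
  C is a fork here and C is conditioned on, so the path is blocked at C.
At least one path is unblocked, so d-separation fails.

No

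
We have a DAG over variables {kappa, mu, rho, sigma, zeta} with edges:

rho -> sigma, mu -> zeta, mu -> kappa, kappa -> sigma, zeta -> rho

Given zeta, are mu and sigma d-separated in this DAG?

No

There are 2 undirected paths between mu and sigma; checking each against the conditioning set {zeta}:
Path 1: mu → kappa → sigma
  kappa is a chain and kappa is not conditioned on — no node blocks this path, so it is active.
Path 2: mu → zeta → rho → sigma
  zeta is a chain here and zeta is conditioned on, so the path is blocked at zeta.
At least one path is unblocked, so d-separation fails.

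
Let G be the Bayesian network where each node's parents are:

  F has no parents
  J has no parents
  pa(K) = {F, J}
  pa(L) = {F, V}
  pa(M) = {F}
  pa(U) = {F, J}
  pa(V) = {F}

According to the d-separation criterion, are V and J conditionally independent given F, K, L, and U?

We examine all 4 paths between V and J:
Path 1: V → L ← F → K ← J
  F is a fork here and F is conditioned on, so the path is blocked at F.
Path 2: V → L ← F → U ← J
  F is a fork here and F is conditioned on, so the path is blocked at F.
Path 3: V ← F → K ← J
  F is a fork here and F is conditioned on, so the path is blocked at F.
Path 4: V ← F → U ← J
  F is a fork here and F is conditioned on, so the path is blocked at F.
Since every path is blocked, d-separation holds.

Yes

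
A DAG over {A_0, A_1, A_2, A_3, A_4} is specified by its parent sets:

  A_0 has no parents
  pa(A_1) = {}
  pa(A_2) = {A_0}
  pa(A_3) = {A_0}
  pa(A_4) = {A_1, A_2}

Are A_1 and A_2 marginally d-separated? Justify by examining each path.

The only undirected path from A_1 to A_2 is:
  1. A_1 → A_4 ← A_2 — A_4:collider[blocks] ⇒ blocked
Every path is blocked, so A_1 and A_2 are d-separated given ∅.

Yes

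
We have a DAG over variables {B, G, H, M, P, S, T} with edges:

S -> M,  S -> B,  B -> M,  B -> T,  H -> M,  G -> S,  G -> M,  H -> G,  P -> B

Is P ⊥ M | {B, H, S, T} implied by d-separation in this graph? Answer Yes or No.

Yes — P and M are d-separated given {B, H, S, T}.

4 paths connect P and M; each must be blocked for d-separation to hold:
Path 1: P → B → M
  B is a chain here and B is conditioned on, so the path is blocked at B.
Path 2: P → B ← S ← G ← H → M
  S is a chain here and S is conditioned on, so the path is blocked at S.
Path 3: P → B ← S ← G → M
  S is a chain here and S is conditioned on, so the path is blocked at S.
Path 4: P → B ← S → M
  S is a fork here and S is conditioned on, so the path is blocked at S.
Every path is blocked, so P and M are d-separated given {B, H, S, T}.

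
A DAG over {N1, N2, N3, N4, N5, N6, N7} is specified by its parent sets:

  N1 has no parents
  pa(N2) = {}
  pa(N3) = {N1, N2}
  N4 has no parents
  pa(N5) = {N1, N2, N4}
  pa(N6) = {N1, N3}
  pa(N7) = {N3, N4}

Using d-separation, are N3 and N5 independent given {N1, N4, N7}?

No — N3 and N5 are not d-separated given {N1, N4, N7}.

We examine all 4 paths between N3 and N5:
Path 1: N3 → N6 ← N1 → N5
  N6 is a collider here and neither N6 nor any of its descendants is conditioned on, so the collider stays closed — the path is blocked at N6.
Path 2: N3 → N7 ← N4 → N5
  N4 is a fork here and N4 is conditioned on, so the path is blocked at N4.
Path 3: N3 ← N2 → N5
  N2 is a fork and N2 is not conditioned on — no node blocks this path, so it is active.
Path 4: N3 ← N1 → N5
  N1 is a fork here and N1 is conditioned on, so the path is blocked at N1.
At least one path is unblocked, so d-separation fails.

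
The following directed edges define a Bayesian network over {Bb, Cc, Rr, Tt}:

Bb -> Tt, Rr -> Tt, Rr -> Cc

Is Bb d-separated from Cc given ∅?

Yes

There is one path between Bb and Cc:
Path 1: Bb → Tt ← Rr → Cc
  Tt is a collider here and neither Tt nor any of its descendants is conditioned on, so the collider stays closed — the path is blocked at Tt.
Every path is blocked, so Bb and Cc are d-separated given ∅.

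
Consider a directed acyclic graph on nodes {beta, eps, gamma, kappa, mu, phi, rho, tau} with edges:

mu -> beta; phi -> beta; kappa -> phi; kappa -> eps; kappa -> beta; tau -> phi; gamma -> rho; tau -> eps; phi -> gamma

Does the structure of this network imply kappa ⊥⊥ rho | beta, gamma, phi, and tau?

Yes

Enumerating the 3 paths from kappa to rho and testing each for blocking by {beta, gamma, phi, tau}:
  1. kappa → eps ← tau → phi → gamma → rho — eps:collider[blocks]; tau:fork[blocks]; phi:chain[blocks]; gamma:chain[blocks] ⇒ blocked
  2. kappa → phi → gamma → rho — phi:chain[blocks]; gamma:chain[blocks] ⇒ blocked
  3. kappa → beta ← phi → gamma → rho — beta:collider[open]; phi:fork[blocks]; gamma:chain[blocks] ⇒ blocked
Since every path is blocked, d-separation holds.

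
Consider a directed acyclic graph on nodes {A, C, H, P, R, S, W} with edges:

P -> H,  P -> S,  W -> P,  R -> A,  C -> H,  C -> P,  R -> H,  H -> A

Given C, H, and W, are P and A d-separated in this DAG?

No

4 paths connect P and A; each must be blocked for d-separation to hold:
  1. P → H ← R → A — H:collider[open]; R:fork[open] ⇒ active
  2. P → H → A — H:chain[blocks] ⇒ blocked
  3. P ← C → H ← R → A — C:fork[blocks]; H:collider[open]; R:fork[open] ⇒ blocked
  4. P ← C → H → A — C:fork[blocks]; H:chain[blocks] ⇒ blocked
Since the path P → H ← R → A is active, P and A are not d-separated given {C, H, W}.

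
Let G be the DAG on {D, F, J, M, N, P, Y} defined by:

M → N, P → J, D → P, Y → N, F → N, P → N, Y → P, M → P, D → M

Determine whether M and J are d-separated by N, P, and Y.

4 paths connect M and J; each must be blocked for d-separation to hold:
  1. M ← D → P → J — D:fork[open]; P:chain[blocks] ⇒ blocked
  2. M → P → J — P:chain[blocks] ⇒ blocked
  3. M → N ← P → J — N:collider[open]; P:fork[blocks] ⇒ blocked
  4. M → N ← Y → P → J — N:collider[open]; Y:fork[blocks]; P:chain[blocks] ⇒ blocked
Since every path is blocked, d-separation holds.

Yes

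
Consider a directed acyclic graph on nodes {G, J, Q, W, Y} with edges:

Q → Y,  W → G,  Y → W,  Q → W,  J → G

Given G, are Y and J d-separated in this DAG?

No — Y and J are not d-separated given {G}.

Enumerating the 2 paths from Y to J and testing each for blocking by {G}:
Path 1: Y ← Q → W → G ← J
  Q is a fork and Q is not conditioned on; W is a chain and W is not conditioned on; G is a collider and G is conditioned on, which opens it — no node blocks this path, so it is active.
Path 2: Y → W → G ← J
  W is a chain and W is not conditioned on; G is a collider and G is conditioned on, which opens it — no node blocks this path, so it is active.
At least one path is unblocked, so d-separation fails.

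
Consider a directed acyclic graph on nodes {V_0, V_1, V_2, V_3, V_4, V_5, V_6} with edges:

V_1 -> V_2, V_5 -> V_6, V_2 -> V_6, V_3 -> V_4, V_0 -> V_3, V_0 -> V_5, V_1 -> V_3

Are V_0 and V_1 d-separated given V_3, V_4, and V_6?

No — V_0 and V_1 are not d-separated given {V_3, V_4, V_6}.

There are 2 undirected paths between V_0 and V_1; checking each against the conditioning set {V_3, V_4, V_6}:
Path 1: V_0 → V_5 → V_6 ← V_2 ← V_1
  V_5 is a chain and V_5 is not conditioned on; V_6 is a collider and V_6 is conditioned on, which opens it; V_2 is a chain and V_2 is not conditioned on — no node blocks this path, so it is active.
Path 2: V_0 → V_3 ← V_1
  V_3 is a collider and V_3 is conditioned on, which opens it — no node blocks this path, so it is active.
At least one path is unblocked, so d-separation fails.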